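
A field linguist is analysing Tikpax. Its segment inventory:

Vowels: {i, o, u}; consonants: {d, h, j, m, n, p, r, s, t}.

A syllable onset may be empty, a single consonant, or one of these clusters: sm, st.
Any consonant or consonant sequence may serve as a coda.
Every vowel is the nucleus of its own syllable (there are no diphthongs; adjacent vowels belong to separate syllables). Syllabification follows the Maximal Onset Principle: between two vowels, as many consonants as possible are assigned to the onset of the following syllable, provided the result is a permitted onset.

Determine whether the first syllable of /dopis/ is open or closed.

Vowels present: o, i; each is a nucleus, giving 2 syllables.
σ1/σ2 boundary: /p/ → onset of the next syllable (single consonants are always licit onsets).
Syllabification: do.pis.
Syllable 1 is /do/; it ends in its nucleus with no coda, so it is open.

open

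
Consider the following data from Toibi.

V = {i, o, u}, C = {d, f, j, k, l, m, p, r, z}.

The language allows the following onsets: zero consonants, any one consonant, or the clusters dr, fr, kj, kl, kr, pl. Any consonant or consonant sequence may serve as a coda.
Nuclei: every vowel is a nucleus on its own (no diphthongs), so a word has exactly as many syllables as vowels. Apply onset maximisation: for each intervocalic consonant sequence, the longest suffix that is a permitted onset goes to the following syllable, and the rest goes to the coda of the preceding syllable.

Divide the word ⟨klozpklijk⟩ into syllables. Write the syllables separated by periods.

Vowels present: o, i; each is a nucleus, giving 2 syllables.
V1 /o/ – V2 /i/: cluster /zpkl/ — the longest permitted-onset suffix is /kl/; onset = /kl/, preceding coda = /zp/.

klozp.klijk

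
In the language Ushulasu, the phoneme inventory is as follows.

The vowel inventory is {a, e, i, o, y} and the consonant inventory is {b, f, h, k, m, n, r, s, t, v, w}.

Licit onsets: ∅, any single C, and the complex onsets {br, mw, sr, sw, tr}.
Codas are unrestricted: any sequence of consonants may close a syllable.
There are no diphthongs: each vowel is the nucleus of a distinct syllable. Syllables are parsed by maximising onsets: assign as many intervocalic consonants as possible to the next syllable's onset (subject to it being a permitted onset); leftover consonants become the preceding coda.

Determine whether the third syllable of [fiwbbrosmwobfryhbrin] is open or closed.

The vowels are i, o, o, y, i — 5 nuclei, so 5 syllables.
Between /i/ (V1) and /o/ (V2): /wbbr/; trying suffixes from longest down, /br/ is the first permitted one, so coda /wb/ | onset /br/.
Between /o/ (V2) and /o/ (V3): /smw/ — longest licit onset from the right is /mw/, leaving /s/ as coda.
Between /o/ (V3) and /y/ (V4): /bfr/; trying suffixes from longest down, /r/ is the first permitted one, so coda /bf/ | onset /r/.
Between /y/ (V4) and /i/ (V5): /hbr/; trying suffixes from longest down, /br/ is the first permitted one, so coda /h/ | onset /br/.
Result: fiwb.bros.mwobf.ryh.brin.
Syllable 3 is /mwobf/ with coda /bf/, so it is closed.

closed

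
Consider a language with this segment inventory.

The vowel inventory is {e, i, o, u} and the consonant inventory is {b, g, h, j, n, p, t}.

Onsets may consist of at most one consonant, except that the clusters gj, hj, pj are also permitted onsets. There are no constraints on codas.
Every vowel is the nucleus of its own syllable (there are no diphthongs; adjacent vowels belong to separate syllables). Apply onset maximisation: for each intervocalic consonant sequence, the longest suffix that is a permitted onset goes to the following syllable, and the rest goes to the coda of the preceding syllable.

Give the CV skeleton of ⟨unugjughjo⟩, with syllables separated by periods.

Vowels present: u, u, u, o; each is a nucleus, giving 4 syllables.
/u…u/ gap (V1→V2): /n/ is a single consonant, so it becomes the next onset.
/u…u/ gap (V2→V3): cluster /gj/ — /gj/ is itself a permitted onset, so the whole cluster goes right; preceding coda = ∅.
/u…o/ gap (V3→V4): /ghj/ — longest licit onset from the right is /hj/, leaving /g/ as coda.
Putting it together: u.nu.gjug.hjo.
Mapping each syllable to C/V: /u/ → V, /nu/ → CV, /gjug/ → CCVC, /hjo/ → CCV.

V.CV.CCVC.CCV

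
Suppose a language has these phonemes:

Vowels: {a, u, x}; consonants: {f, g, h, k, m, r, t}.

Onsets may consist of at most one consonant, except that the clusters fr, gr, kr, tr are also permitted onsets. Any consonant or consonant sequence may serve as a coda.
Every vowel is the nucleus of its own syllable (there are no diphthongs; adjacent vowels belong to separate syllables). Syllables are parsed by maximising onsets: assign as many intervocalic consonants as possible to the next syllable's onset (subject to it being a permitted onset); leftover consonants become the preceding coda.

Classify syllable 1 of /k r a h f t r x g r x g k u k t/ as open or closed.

closed

The vowels are a, x, x, u — 4 nuclei, so 4 syllables.
Between /a/ (V1) and /x/ (V2): cluster /hftr/ — the longest permitted-onset suffix is /tr/; onset = /tr/, preceding coda = /hf/.
Between /x/ (V2) and /x/ (V3): /gr/ — entire cluster is a permitted onset → onset /gr/, coda ∅.
Between /x/ (V3) and /u/ (V4): cluster /gk/ — the longest permitted-onset suffix is /k/; onset = /k/, preceding coda = /g/.
So the parse is krahf.trx.grxg.kukt.
Syllable 1 is /krahf/ with coda /hf/, so it is closed.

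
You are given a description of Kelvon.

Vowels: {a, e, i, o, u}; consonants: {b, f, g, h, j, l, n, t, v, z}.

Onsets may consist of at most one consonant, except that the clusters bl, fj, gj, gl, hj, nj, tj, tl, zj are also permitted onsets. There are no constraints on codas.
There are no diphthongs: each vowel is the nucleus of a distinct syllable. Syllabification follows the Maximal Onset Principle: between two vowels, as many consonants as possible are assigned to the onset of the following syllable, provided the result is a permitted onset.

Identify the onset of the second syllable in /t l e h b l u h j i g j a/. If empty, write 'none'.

Vowels present: e, u, i, a; each is a nucleus, giving 4 syllables.
V1 /e/ – V2 /u/: /hbl/ splits as /h/ + /bl/ (/bl/ is the longest suffix that is a licit onset).
V2 /u/ – V3 /i/: /hj/ — entire cluster is a permitted onset → onset /hj/, coda ∅.
V3 /i/ – V4 /a/: cluster /gj/ — /gj/ is itself a permitted onset, so the whole cluster goes right; preceding coda = ∅.
So the parse is tleh.blu.hji.gja.
Syllable 2 is /blu/: onset /bl/, nucleus /u/, coda ∅.

bl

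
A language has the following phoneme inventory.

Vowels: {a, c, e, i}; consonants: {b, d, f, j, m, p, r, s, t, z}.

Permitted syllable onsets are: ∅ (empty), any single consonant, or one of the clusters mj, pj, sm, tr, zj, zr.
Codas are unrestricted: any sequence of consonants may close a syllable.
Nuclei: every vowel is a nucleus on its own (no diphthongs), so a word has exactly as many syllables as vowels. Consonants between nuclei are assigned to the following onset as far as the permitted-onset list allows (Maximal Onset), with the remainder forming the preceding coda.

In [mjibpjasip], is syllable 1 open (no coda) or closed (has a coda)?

closed

The vowels are i, a, i — 3 nuclei, so 3 syllables.
V1 /i/ – V2 /a/: /bpj/ splits as /b/ + /pj/ (/pj/ is the longest suffix that is a licit onset).
V2 /a/ – V3 /i/: /s/ → onset of the next syllable (single consonants are always licit onsets).
So the parse is mjib.pja.sip.
Syllable 1 is /mjib/ with coda /b/, so it is closed.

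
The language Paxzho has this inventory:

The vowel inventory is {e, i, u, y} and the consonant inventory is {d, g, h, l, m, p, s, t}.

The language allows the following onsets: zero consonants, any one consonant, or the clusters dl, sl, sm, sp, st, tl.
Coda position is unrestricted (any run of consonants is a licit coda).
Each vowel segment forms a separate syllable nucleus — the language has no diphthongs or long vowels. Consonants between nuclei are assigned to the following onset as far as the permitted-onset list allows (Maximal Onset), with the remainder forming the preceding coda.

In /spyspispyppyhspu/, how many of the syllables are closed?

2

Vowels present: y, i, y, y, u; each is a nucleus, giving 5 syllables.
/y…i/ gap (V1→V2): /sp/ — entire cluster is a permitted onset → onset /sp/, coda ∅.
/i…y/ gap (V2→V3): cluster /sp/ — /sp/ is itself a permitted onset, so the whole cluster goes right; preceding coda = ∅.
/y…y/ gap (V3→V4): /pp/ splits as /p/ + /p/ (/p/ is the longest suffix that is a licit onset).
/y…u/ gap (V4→V5): cluster /hsp/ — the longest permitted-onset suffix is /sp/; onset = /sp/, preceding coda = /h/.
So the parse is spy.spi.spyp.pyh.spu.
Classifying each syllable: /spy/ (open), /spi/ (open), /spyp/ (closed), /pyh/ (closed), /spu/ (open).
Closed syllables: 2.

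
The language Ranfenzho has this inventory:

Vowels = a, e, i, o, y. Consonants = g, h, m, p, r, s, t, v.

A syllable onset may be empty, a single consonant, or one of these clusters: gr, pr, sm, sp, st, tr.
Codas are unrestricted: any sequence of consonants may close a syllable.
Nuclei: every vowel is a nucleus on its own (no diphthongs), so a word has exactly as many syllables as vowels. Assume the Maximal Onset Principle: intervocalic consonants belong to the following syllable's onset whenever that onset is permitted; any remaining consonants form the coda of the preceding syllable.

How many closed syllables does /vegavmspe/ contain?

1

Vowels present: e, a, e; each is a nucleus, giving 3 syllables.
V1 /e/ – V2 /a/: just /g/ — single C goes to the following onset.
V2 /a/ – V3 /e/: /vmsp/ splits as /vm/ + /sp/ (/sp/ is the longest suffix that is a licit onset).
Putting it together: ve.gavm.spe.
Classifying each syllable: /ve/ (open), /gavm/ (closed), /spe/ (open).
Closed syllables: 1.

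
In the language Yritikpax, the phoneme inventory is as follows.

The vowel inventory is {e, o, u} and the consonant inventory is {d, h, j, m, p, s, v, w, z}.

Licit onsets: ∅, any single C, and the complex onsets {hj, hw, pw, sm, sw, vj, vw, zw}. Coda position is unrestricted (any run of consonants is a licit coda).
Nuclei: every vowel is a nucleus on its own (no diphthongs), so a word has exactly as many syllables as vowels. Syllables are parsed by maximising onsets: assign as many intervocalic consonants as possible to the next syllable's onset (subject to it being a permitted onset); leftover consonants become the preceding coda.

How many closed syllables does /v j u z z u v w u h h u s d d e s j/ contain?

Nuclei (vowels): u, u, u, u, e → 5 syllables.
/u…u/ gap (V1→V2): /zz/ splits as /z/ + /z/ (/z/ is the longest suffix that is a licit onset).
/u…u/ gap (V2→V3): /vw/ — entire cluster is a permitted onset → onset /vw/, coda ∅.
/u…u/ gap (V3→V4): /hh/; trying suffixes from longest down, /h/ is the first permitted one, so coda /h/ | onset /h/.
/u…e/ gap (V4→V5): cluster /sdd/ — the longest permitted-onset suffix is /d/; onset = /d/, preceding coda = /sd/.
Putting it together: vjuz.zu.vwuh.husd.desj.
Classifying each syllable: /vjuz/ (closed), /zu/ (open), /vwuh/ (closed), /husd/ (closed), /desj/ (closed).
Closed syllables: 4.

4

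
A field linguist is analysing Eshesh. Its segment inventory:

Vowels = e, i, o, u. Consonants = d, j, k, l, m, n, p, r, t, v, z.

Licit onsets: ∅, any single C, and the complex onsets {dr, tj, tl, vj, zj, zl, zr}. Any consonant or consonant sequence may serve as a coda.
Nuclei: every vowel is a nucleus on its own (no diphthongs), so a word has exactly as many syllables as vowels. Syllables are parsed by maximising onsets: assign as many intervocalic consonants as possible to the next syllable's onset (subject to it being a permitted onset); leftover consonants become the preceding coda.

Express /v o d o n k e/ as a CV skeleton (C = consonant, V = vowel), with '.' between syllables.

Vowels present: o, o, e; each is a nucleus, giving 3 syllables.
V1 /o/ – V2 /o/: /d/ → onset of the next syllable (single consonants are always licit onsets).
V2 /o/ – V3 /e/: cluster /nk/ — the longest permitted-onset suffix is /k/; onset = /k/, preceding coda = /n/.
Putting it together: vo.don.ke.
Mapping each syllable to C/V: /vo/ → CV, /don/ → CVC, /ke/ → CV.

CV.CVC.CV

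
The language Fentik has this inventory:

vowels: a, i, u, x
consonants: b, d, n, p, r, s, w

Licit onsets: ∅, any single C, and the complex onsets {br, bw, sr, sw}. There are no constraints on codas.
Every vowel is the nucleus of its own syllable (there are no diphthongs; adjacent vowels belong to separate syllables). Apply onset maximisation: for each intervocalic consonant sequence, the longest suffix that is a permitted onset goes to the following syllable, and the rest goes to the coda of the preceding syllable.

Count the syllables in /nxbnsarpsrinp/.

3

Vowels present: x, a, i; each is a nucleus, giving 3 syllables.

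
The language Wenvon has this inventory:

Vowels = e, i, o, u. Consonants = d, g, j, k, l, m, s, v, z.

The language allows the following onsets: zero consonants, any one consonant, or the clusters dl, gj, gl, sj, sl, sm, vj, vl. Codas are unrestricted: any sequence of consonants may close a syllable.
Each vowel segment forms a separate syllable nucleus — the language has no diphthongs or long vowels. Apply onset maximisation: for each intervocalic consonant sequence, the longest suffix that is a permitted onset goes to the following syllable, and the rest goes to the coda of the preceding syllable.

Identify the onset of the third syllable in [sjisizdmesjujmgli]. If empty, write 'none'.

Vowels present: i, i, e, u, i; each is a nucleus, giving 5 syllables.
V1 /i/ – V2 /i/: just /s/ — single C goes to the following onset.
V2 /i/ – V3 /e/: cluster /zdm/ — the longest permitted-onset suffix is /m/; onset = /m/, preceding coda = /zd/.
V3 /e/ – V4 /u/: /sj/ — entire cluster is a permitted onset → onset /sj/, coda ∅.
V4 /u/ – V5 /i/: /jmgl/ — longest licit onset from the right is /gl/, leaving /jm/ as coda.
So the parse is sji.sizd.me.sjujm.gli.
Syllable 3 is /me/: onset /m/, nucleus /e/, coda ∅.

m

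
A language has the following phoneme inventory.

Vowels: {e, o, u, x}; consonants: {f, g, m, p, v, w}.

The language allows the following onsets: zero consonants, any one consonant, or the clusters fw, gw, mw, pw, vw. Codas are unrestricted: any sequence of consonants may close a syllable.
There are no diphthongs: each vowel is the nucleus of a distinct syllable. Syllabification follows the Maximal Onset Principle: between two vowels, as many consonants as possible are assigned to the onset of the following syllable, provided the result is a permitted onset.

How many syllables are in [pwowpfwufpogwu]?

4

The vowels are o, u, o, u — 4 nuclei, so 4 syllables.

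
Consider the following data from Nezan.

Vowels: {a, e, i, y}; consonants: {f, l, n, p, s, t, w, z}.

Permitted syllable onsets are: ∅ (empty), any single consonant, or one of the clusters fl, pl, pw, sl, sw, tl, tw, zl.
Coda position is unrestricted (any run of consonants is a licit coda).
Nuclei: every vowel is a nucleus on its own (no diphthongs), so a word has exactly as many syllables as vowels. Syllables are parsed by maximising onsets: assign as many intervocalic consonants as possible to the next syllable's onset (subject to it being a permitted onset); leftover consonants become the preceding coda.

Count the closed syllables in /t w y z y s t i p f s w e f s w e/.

The vowels are y, y, i, e, e — 5 nuclei, so 5 syllables.
Between /y/ (V1) and /y/ (V2): just /z/ — single C goes to the following onset.
Between /y/ (V2) and /i/ (V3): cluster /st/ — the longest permitted-onset suffix is /t/; onset = /t/, preceding coda = /s/.
Between /i/ (V3) and /e/ (V4): cluster /pfsw/ — the longest permitted-onset suffix is /sw/; onset = /sw/, preceding coda = /pf/.
Between /e/ (V4) and /e/ (V5): /fsw/ — longest licit onset from the right is /sw/, leaving /f/ as coda.
Result: twy.zys.tipf.swef.swe.
Classifying each syllable: /twy/ (open), /zys/ (closed), /tipf/ (closed), /swef/ (closed), /swe/ (open).
Closed syllables: 3.

3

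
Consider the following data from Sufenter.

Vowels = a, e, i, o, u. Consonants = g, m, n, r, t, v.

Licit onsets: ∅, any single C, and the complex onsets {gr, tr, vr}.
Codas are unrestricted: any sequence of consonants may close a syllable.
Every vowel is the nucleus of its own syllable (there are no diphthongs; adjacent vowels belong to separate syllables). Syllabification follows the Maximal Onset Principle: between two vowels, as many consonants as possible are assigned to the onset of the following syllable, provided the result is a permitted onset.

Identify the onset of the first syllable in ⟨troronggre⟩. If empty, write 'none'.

The vowels are o, o, e — 3 nuclei, so 3 syllables.
Between /o/ (V1) and /o/ (V2): /r/ is a single consonant, so it becomes the next onset.
Between /o/ (V2) and /e/ (V3): cluster /nggr/ — the longest permitted-onset suffix is /gr/; onset = /gr/, preceding coda = /ng/.
Result: tro.rong.gre.
Syllable 1 is /tro/: onset /tr/, nucleus /o/, coda ∅.

tr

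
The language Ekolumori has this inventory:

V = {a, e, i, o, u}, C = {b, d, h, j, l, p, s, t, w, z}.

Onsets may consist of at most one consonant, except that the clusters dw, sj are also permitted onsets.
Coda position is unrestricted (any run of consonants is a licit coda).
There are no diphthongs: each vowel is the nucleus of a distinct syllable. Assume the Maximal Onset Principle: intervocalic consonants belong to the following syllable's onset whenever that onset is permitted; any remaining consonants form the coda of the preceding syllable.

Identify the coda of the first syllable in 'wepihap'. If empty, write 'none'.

none

Vowels present: e, i, a; each is a nucleus, giving 3 syllables.
/e…i/ gap (V1→V2): /p/ is a single consonant, so it becomes the next onset.
/i…a/ gap (V2→V3): just /h/ — single C goes to the following onset.
So the parse is we.pi.hap.
Syllable 1 is /we/: onset /w/, nucleus /e/, coda ∅.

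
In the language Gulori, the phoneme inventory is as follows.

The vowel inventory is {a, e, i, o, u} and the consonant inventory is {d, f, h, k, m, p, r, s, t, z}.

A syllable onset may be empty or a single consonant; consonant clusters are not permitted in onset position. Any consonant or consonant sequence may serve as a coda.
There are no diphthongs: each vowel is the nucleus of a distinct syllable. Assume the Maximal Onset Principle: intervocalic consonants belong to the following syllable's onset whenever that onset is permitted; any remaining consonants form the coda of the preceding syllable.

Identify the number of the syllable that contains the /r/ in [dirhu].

1

The vowels are i, u — 2 nuclei, so 2 syllables.
σ1/σ2 boundary: /rh/ splits as /r/ + /h/ (/h/ is the longest suffix that is a licit onset).
Result: dir.hu.
The /r/ is in the coda of syllable 1 (/dir/).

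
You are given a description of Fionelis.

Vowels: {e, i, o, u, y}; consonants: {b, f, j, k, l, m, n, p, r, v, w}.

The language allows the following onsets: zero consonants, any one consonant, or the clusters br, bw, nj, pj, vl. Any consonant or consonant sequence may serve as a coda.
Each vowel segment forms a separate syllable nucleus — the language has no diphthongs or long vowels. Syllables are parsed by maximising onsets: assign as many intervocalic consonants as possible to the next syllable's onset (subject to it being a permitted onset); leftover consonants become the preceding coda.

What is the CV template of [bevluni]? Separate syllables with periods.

Vowels present: e, u, i; each is a nucleus, giving 3 syllables.
Between /e/ (V1) and /u/ (V2): /vl/ is a licit onset in full, so it all attaches to the next syllable.
Between /u/ (V2) and /i/ (V3): /n/ is a single consonant, so it becomes the next onset.
So the parse is be.vlu.ni.
Mapping each syllable to C/V: /be/ → CV, /vlu/ → CCV, /ni/ → CV.

CV.CCV.CV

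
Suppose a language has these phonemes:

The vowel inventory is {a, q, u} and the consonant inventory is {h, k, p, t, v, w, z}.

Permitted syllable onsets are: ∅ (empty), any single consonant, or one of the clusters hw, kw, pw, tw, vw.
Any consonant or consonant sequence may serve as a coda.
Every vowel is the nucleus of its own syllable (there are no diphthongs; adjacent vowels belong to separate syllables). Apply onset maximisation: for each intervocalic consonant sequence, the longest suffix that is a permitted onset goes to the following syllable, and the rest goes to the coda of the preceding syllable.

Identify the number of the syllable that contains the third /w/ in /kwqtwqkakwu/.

4

Nuclei (vowels): q, q, a, u → 4 syllables.
Between /q/ (V1) and /q/ (V2): /tw/ is a licit onset in full, so it all attaches to the next syllable.
Between /q/ (V2) and /a/ (V3): /k/ → onset of the next syllable (single consonants are always licit onsets).
Between /a/ (V3) and /u/ (V4): cluster /kw/ — /kw/ is itself a permitted onset, so the whole cluster goes right; preceding coda = ∅.
Result: kwq.twq.ka.kwu.
The third /w/ is in the onset of syllable 4 (/kwu/).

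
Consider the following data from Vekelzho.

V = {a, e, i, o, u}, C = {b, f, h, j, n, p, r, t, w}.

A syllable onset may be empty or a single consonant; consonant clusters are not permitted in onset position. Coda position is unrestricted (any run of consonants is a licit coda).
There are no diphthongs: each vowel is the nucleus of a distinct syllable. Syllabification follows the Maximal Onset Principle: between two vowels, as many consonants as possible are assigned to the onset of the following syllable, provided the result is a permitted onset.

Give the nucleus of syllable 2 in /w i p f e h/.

e

Nuclei (vowels): i, e → 2 syllables.
The second nucleus (vowel 2 from the left) is /e/.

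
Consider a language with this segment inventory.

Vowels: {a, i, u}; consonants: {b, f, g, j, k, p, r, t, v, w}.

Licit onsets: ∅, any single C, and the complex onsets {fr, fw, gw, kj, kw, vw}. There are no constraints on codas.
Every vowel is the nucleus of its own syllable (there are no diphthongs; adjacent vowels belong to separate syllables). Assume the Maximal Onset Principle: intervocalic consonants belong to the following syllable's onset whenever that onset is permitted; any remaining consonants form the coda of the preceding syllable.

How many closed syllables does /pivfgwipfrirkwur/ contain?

Vowels present: i, i, i, u; each is a nucleus, giving 4 syllables.
σ1/σ2 boundary: /vfgw/ splits as /vf/ + /gw/ (/gw/ is the longest suffix that is a licit onset).
σ2/σ3 boundary: cluster /pfr/ — the longest permitted-onset suffix is /fr/; onset = /fr/, preceding coda = /p/.
σ3/σ4 boundary: cluster /rkw/ — the longest permitted-onset suffix is /kw/; onset = /kw/, preceding coda = /r/.
Result: pivf.gwip.frir.kwur.
Classifying each syllable: /pivf/ (closed), /gwip/ (closed), /frir/ (closed), /kwur/ (closed).
Closed syllables: 4.

4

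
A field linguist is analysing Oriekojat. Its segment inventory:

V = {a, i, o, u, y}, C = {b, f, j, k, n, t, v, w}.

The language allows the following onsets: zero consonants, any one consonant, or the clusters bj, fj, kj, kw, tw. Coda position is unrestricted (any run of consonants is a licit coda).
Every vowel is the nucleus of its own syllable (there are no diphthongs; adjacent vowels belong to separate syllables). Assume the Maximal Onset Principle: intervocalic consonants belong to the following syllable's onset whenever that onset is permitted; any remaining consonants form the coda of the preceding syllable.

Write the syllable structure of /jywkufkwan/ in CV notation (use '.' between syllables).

Vowels present: y, u, a; each is a nucleus, giving 3 syllables.
/y…u/ gap (V1→V2): /wk/ splits as /w/ + /k/ (/k/ is the longest suffix that is a licit onset).
/u…a/ gap (V2→V3): /fkw/ — longest licit onset from the right is /kw/, leaving /f/ as coda.
So the parse is jyw.kuf.kwan.
Mapping each syllable to C/V: /jyw/ → CVC, /kuf/ → CVC, /kwan/ → CCVC.

CVC.CVC.CCVC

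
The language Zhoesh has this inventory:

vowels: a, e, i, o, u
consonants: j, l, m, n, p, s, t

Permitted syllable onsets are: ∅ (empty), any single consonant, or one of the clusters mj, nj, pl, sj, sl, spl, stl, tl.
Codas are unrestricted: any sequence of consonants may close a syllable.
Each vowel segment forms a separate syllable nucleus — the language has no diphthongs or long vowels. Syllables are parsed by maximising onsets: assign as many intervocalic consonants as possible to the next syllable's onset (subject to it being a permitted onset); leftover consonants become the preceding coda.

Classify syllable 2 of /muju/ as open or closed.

Vowels present: u, u; each is a nucleus, giving 2 syllables.
V1 /u/ – V2 /u/: /j/ is a single consonant, so it becomes the next onset.
Result: mu.ju.
Syllable 2 is /ju/; it ends in its nucleus with no coda, so it is open.

open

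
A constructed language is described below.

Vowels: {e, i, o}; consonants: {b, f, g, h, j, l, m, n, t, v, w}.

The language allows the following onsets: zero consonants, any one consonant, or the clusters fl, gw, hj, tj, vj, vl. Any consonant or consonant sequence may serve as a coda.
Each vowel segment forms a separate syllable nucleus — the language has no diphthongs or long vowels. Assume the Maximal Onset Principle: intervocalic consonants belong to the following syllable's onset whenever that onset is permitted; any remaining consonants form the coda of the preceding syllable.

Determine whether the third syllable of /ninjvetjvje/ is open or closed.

Nuclei (vowels): i, e, e → 3 syllables.
σ1/σ2 boundary: /njv/; trying suffixes from longest down, /v/ is the first permitted one, so coda /nj/ | onset /v/.
σ2/σ3 boundary: cluster /tjvj/ — the longest permitted-onset suffix is /vj/; onset = /vj/, preceding coda = /tj/.
So the parse is ninj.vetj.vje.
Syllable 3 is /vje/; it ends in its nucleus with no coda, so it is open.

open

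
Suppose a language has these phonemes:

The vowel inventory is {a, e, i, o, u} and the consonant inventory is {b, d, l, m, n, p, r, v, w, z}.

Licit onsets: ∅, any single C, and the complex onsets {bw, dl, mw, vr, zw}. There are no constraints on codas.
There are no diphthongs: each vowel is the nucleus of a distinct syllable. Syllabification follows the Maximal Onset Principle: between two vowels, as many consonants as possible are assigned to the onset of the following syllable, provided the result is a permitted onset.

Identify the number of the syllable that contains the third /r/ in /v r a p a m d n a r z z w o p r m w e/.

4

Vowels present: a, a, a, o, e; each is a nucleus, giving 5 syllables.
V1 /a/ – V2 /a/: /p/ → onset of the next syllable (single consonants are always licit onsets).
V2 /a/ – V3 /a/: /mdn/; trying suffixes from longest down, /n/ is the first permitted one, so coda /md/ | onset /n/.
V3 /a/ – V4 /o/: cluster /rzzw/ — the longest permitted-onset suffix is /zw/; onset = /zw/, preceding coda = /rz/.
V4 /o/ – V5 /e/: /prmw/; trying suffixes from longest down, /mw/ is the first permitted one, so coda /pr/ | onset /mw/.
Syllabification: vra.pamd.narz.zwopr.mwe.
The third /r/ is in the coda of syllable 4 (/zwopr/).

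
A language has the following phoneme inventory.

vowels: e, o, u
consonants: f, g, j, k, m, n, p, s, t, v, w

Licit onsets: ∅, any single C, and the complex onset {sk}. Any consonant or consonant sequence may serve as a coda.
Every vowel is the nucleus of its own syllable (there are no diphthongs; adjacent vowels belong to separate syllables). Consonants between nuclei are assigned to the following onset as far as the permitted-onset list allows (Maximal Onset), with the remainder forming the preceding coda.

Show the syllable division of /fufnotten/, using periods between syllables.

Vowels present: u, o, e; each is a nucleus, giving 3 syllables.
Between /u/ (V1) and /o/ (V2): /fn/ splits as /f/ + /n/ (/n/ is the longest suffix that is a licit onset).
Between /o/ (V2) and /e/ (V3): /tt/ — longest licit onset from the right is /t/, leaving /t/ as coda.

fuf.not.ten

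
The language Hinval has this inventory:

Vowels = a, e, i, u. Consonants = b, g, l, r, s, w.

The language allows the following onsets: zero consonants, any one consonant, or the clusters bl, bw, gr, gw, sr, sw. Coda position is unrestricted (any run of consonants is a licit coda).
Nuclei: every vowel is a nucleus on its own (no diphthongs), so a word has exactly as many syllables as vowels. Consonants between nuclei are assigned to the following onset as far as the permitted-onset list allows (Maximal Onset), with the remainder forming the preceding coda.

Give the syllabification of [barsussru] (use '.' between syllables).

bar.sus.sru

Vowels present: a, u, u; each is a nucleus, giving 3 syllables.
Between /a/ (V1) and /u/ (V2): /rs/; trying suffixes from longest down, /s/ is the first permitted one, so coda /r/ | onset /s/.
Between /u/ (V2) and /u/ (V3): /ssr/ — longest licit onset from the right is /sr/, leaving /s/ as coda.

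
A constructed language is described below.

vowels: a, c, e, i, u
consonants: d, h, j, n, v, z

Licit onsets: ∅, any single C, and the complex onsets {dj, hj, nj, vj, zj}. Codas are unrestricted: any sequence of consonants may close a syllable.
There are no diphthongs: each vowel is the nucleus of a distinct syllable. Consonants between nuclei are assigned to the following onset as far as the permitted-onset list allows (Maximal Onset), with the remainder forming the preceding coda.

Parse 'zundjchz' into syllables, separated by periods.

The vowels are u, c — 2 nuclei, so 2 syllables.
σ1/σ2 boundary: /ndj/ — longest licit onset from the right is /dj/, leaving /n/ as coda.

zun.djchz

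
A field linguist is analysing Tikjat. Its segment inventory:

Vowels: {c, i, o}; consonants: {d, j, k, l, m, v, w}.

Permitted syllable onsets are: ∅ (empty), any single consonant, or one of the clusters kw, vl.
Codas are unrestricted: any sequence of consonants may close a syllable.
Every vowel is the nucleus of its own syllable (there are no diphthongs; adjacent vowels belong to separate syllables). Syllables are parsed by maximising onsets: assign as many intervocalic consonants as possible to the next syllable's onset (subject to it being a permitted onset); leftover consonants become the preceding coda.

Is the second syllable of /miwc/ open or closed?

open

Vowels present: i, c; each is a nucleus, giving 2 syllables.
σ1/σ2 boundary: just /w/ — single C goes to the following onset.
Putting it together: mi.wc.
Syllable 2 is /wc/; it ends in its nucleus with no coda, so it is open.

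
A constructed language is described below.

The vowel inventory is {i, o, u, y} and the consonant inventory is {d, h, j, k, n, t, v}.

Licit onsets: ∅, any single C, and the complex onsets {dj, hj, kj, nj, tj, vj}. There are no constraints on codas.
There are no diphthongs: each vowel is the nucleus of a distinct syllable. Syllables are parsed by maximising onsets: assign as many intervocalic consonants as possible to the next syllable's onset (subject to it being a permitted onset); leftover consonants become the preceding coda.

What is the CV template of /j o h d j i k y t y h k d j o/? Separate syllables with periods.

CVC.CCV.CV.CVCC.CCV

Vowels present: o, i, y, y, o; each is a nucleus, giving 5 syllables.
V1 /o/ – V2 /i/: /hdj/; trying suffixes from longest down, /dj/ is the first permitted one, so coda /h/ | onset /dj/.
V2 /i/ – V3 /y/: /k/ → onset of the next syllable (single consonants are always licit onsets).
V3 /y/ – V4 /y/: /t/ is a single consonant, so it becomes the next onset.
V4 /y/ – V5 /o/: /hkdj/ splits as /hk/ + /dj/ (/dj/ is the longest suffix that is a licit onset).
Putting it together: joh.dji.ky.tyhk.djo.
Mapping each syllable to C/V: /joh/ → CVC, /dji/ → CCV, /ky/ → CV, /tyhk/ → CVCC, /djo/ → CCV.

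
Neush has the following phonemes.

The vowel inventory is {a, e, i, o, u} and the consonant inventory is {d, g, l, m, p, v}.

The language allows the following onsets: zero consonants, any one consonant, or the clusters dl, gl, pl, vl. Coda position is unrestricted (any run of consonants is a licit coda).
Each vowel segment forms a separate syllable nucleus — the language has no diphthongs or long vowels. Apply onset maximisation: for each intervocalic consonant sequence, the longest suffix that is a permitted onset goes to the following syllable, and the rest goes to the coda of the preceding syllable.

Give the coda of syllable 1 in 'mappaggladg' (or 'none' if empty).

p

Vowels present: a, a, a; each is a nucleus, giving 3 syllables.
σ1/σ2 boundary: /pp/ splits as /p/ + /p/ (/p/ is the longest suffix that is a licit onset).
σ2/σ3 boundary: cluster /ggl/ — the longest permitted-onset suffix is /gl/; onset = /gl/, preceding coda = /g/.
So the parse is map.pag.gladg.
Syllable 1 is /map/: onset /m/, nucleus /a/, coda /p/.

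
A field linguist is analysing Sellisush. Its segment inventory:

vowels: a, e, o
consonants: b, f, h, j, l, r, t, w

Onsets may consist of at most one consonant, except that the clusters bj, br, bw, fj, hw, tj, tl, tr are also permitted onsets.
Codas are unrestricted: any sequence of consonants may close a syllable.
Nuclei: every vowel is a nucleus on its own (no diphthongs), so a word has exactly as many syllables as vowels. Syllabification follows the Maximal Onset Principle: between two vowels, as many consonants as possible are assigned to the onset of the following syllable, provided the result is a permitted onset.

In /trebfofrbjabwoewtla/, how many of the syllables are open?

The vowels are e, o, a, o, e, a — 6 nuclei, so 6 syllables.
Between /e/ (V1) and /o/ (V2): /bf/; trying suffixes from longest down, /f/ is the first permitted one, so coda /b/ | onset /f/.
Between /o/ (V2) and /a/ (V3): /frbj/ — longest licit onset from the right is /bj/, leaving /fr/ as coda.
Between /a/ (V3) and /o/ (V4): /bw/ — entire cluster is a permitted onset → onset /bw/, coda ∅.
Between /o/ (V4) and /e/ (V5): hiatus — the boundary sits between the two vowels.
Between /e/ (V5) and /a/ (V6): cluster /wtl/ — the longest permitted-onset suffix is /tl/; onset = /tl/, preceding coda = /w/.
So the parse is treb.fofr.bja.bwo.ew.tla.
Classifying each syllable: /treb/ (closed), /fofr/ (closed), /bja/ (open), /bwo/ (open), /ew/ (closed), /tla/ (open).
Open syllables: 3.

3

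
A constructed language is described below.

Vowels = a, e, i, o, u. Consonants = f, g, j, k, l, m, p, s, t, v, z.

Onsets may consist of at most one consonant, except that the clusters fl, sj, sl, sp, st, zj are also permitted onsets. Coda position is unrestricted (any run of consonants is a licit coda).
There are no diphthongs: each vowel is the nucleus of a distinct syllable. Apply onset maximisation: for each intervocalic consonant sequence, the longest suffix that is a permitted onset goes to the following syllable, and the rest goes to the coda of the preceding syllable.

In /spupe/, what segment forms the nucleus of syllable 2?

The vowels are u, e — 2 nuclei, so 2 syllables.
The second nucleus (vowel 2 from the left) is /e/.

e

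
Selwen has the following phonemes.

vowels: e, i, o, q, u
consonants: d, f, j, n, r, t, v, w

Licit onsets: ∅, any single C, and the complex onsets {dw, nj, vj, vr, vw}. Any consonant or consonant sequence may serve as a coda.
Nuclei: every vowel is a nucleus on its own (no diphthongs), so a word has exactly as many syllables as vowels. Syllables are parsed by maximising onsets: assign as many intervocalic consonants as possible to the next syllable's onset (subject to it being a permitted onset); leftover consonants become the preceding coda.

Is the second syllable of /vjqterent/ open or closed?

open

Nuclei (vowels): q, e, e → 3 syllables.
Between /q/ (V1) and /e/ (V2): just /t/ — single C goes to the following onset.
Between /e/ (V2) and /e/ (V3): /r/ is a single consonant, so it becomes the next onset.
Putting it together: vjq.te.rent.
Syllable 2 is /te/; it ends in its nucleus with no coda, so it is open.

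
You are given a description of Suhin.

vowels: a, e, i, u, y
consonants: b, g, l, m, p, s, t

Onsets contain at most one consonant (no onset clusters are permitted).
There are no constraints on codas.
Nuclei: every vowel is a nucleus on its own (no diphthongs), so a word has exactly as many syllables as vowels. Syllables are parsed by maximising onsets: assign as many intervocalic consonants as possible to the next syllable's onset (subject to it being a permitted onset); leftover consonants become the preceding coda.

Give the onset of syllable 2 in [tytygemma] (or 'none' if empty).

t

The vowels are y, y, e, a — 4 nuclei, so 4 syllables.
V1 /y/ – V2 /y/: /t/ is a single consonant, so it becomes the next onset.
V2 /y/ – V3 /e/: just /g/ — single C goes to the following onset.
V3 /e/ – V4 /a/: /mm/ splits as /m/ + /m/ (/m/ is the longest suffix that is a licit onset).
Result: ty.ty.gem.ma.
Syllable 2 is /ty/: onset /t/, nucleus /y/, coda ∅.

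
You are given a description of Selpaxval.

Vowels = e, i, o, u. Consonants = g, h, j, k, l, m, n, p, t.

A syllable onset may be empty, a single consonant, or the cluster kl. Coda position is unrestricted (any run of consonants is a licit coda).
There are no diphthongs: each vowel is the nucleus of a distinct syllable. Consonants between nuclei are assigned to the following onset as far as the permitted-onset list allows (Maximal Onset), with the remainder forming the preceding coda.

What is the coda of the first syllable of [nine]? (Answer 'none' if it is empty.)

none

Vowels present: i, e; each is a nucleus, giving 2 syllables.
σ1/σ2 boundary: just /n/ — single C goes to the following onset.
Putting it together: ni.ne.
Syllable 1 is /ni/: onset /n/, nucleus /i/, coda ∅.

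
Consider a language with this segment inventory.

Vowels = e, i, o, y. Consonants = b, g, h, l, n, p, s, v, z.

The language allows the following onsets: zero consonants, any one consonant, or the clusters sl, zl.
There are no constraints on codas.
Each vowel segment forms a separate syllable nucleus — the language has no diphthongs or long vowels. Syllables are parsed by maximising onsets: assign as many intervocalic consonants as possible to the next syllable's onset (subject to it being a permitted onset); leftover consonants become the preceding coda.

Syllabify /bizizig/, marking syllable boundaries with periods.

bi.zi.zig

The vowels are i, i, i — 3 nuclei, so 3 syllables.
Between /i/ (V1) and /i/ (V2): /z/ is a single consonant, so it becomes the next onset.
Between /i/ (V2) and /i/ (V3): /z/ is a single consonant, so it becomes the next onset.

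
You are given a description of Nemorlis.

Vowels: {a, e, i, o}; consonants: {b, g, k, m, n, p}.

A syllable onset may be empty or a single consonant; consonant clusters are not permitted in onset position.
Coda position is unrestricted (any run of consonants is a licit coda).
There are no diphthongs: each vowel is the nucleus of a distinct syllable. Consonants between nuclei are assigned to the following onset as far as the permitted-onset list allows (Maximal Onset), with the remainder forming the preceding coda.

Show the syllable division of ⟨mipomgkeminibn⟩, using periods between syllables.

Nuclei (vowels): i, o, e, i, i → 5 syllables.
Between /i/ (V1) and /o/ (V2): /p/ → onset of the next syllable (single consonants are always licit onsets).
Between /o/ (V2) and /e/ (V3): /mgk/ splits as /mg/ + /k/ (/k/ is the longest suffix that is a licit onset).
Between /e/ (V3) and /i/ (V4): /m/ is a single consonant, so it becomes the next onset.
Between /i/ (V4) and /i/ (V5): just /n/ — single C goes to the following onset.

mi.pomg.ke.mi.nibn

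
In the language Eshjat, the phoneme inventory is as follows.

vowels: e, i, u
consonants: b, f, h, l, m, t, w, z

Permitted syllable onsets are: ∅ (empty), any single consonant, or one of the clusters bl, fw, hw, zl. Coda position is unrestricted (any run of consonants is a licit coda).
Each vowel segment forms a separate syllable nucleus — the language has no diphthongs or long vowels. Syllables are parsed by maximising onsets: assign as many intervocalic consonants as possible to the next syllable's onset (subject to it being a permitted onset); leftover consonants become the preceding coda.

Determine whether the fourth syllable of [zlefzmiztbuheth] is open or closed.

The vowels are e, i, u, e — 4 nuclei, so 4 syllables.
Between /e/ (V1) and /i/ (V2): /fzm/ — longest licit onset from the right is /m/, leaving /fz/ as coda.
Between /i/ (V2) and /u/ (V3): /ztb/; trying suffixes from longest down, /b/ is the first permitted one, so coda /zt/ | onset /b/.
Between /u/ (V3) and /e/ (V4): /h/ is a single consonant, so it becomes the next onset.
Syllabification: zlefz.mizt.bu.heth.
Syllable 4 is /heth/ with coda /th/, so it is closed.

closed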